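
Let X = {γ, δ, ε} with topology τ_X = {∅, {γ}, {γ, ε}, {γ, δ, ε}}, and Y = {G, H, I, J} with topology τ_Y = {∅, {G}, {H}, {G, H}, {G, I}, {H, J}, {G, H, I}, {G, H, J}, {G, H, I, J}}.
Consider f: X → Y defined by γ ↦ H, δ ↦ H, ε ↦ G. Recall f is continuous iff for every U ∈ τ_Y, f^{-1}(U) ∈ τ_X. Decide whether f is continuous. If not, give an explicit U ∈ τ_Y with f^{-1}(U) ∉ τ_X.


f is NOT continuous.

Compute f^{-1}(U) for each U ∈ τ_Y:
  U = ∅: f^{-1}(U) = ∅ ∈ τ_X ✓.
  U = {G}: f^{-1}(U) = {ε} ∉ τ_X ✗.
  U = {H}: f^{-1}(U) = {γ, δ} ∉ τ_X ✗.
  U = {G, H}: f^{-1}(U) = {γ, δ, ε} ∈ τ_X ✓.
  U = {G, I}: f^{-1}(U) = {ε} ∉ τ_X ✗.
  U = {H, J}: f^{-1}(U) = {γ, δ} ∉ τ_X ✗.
  U = {G, H, I}: f^{-1}(U) = {γ, δ, ε} ∈ τ_X ✓.
  U = {G, H, J}: f^{-1}(U) = {γ, δ, ε} ∈ τ_X ✓.
  U = {G, H, I, J}: f^{-1}(U) = {γ, δ, ε} ∈ τ_X ✓.
Found U = {G} with f^{-1}(U) = {ε} not in τ_X. Therefore f is NOT continuous.


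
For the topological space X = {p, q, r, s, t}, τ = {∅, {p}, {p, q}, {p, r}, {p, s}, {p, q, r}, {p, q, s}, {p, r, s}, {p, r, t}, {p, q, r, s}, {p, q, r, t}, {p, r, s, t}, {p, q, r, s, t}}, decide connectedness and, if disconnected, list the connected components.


(X, τ) is connected.

Find clopen sets (U ∈ τ with X ∖ U ∈ τ):
  U = ∅, X ∖ U = {p, q, r, s, t} — both open, so U is clopen.
  U = {p, q, r, s, t}, X ∖ U = ∅ — both open, so U is clopen.
Only trivial clopens (∅ and X) exist, so (X, τ) is connected.
Compute connected components by grouping points that agree on all clopens:
  component: {p, q, r, s, t}


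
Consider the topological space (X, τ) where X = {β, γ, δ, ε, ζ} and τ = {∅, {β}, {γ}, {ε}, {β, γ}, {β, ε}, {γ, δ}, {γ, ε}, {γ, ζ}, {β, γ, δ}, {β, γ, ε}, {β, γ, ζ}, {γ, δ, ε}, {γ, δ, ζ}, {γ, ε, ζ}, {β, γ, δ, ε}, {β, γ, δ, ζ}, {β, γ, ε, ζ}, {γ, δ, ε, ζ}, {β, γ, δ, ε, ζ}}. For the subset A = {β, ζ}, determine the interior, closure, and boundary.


int(A) = {β}, cl(A) = {β, ζ}, ∂A = {ζ}.

Closed sets in (X, τ) are complements of opens:
  closed(X, τ) = {∅, {β}, {δ}, {ε}, {ζ}, {β, δ}, {β, ε}, {β, ζ}, {δ, ε}, {δ, ζ}, {ε, ζ}, {β, δ, ε}, {β, δ, ζ}, {β, ε, ζ}, {γ, δ, ζ}, {δ, ε, ζ}, {β, γ, δ, ζ}, {β, δ, ε, ζ}, {γ, δ, ε, ζ}, {β, γ, δ, ε, ζ}}.
int(A) = ⋃ {U ∈ τ : U ⊆ A}. Opens contained in A: ∅, {β}.
Taking the union of these: int(A) = {β}.
cl(A) = ⋂ {C closed : A ⊆ C}. Closed sets containing A: {β, ζ}, {β, δ, ζ}, {β, ε, ζ}, {β, γ, δ, ζ}, {β, δ, ε, ζ}, {β, γ, δ, ε, ζ}.
Intersecting these: cl(A) = {β, ζ}.
∂A = cl(A) ∖ int(A) = {β, ζ} ∖ {β} = {ζ}.


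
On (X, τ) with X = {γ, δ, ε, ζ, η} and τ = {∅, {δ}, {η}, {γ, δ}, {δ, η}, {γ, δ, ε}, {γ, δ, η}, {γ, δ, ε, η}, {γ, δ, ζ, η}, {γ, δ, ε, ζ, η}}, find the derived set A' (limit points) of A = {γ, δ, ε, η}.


A' = {γ, ε, ζ}

For each x ∈ X, list the open sets U ∈ τ with x ∈ U, then check whether U ∩ (A ∖ {x}) ≠ ∅ for every such U.
  x = γ: opens ∋ x are {γ, δ}, {γ, δ, ε}, {γ, δ, η}, {γ, δ, ε, η}, {γ, δ, ζ, η}, {γ, δ, ε, ζ, η}; each meets A ∖ {γ}, so x IS a limit point.
  x = δ: open {δ} ∋ x has {δ} ∩ (A ∖ {δ}) = ∅, so x is NOT a limit point.
  x = ε: opens ∋ x are {γ, δ, ε}, {γ, δ, ε, η}, {γ, δ, ε, ζ, η}; each meets A ∖ {ε}, so x IS a limit point.
  x = ζ: opens ∋ x are {γ, δ, ζ, η}, {γ, δ, ε, ζ, η}; each meets A ∖ {ζ}, so x IS a limit point.
  x = η: open {η} ∋ x has {η} ∩ (A ∖ {η}) = ∅, so x is NOT a limit point.
Collecting: A' = {γ, ε, ζ}.


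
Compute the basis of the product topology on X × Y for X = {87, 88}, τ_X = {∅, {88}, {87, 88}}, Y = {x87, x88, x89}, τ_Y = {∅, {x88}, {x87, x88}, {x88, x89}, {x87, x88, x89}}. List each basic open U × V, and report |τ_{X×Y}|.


Basis B = {∅ × ∅, {88} × {x88}, {87, 88} × {x88}, {88} × {x87, x88}, {88} × {x88, x89}, {88} × {x87, x88, x89}, {87, 88} × {x87, x88}, {87, 88} × {x88, x89}, {87, 88} × {x87, x88, x89}}; |τ_{X×Y}| = 14.

Enumerate products U × V with U ∈ τ_X, V ∈ τ_Y (deduplicated):
  ∅ × ∅ = {} (∅)
  {88} × {x88} = {(88,x88)}
  {87, 88} × {x88} = {(87,x88), (88,x88)}
  {88} × {x87, x88} = {(88,x87), (88,x88)}
  {88} × {x88, x89} = {(88,x88), (88,x89)}
  {88} × {x87, x88, x89} = {(88,x87), (88,x88), (88,x89)}
  {87, 88} × {x87, x88} = {(87,x87), (87,x88), (88,x87), (88,x88)}
  {87, 88} × {x88, x89} = {(87,x88), (87,x89), (88,x88), (88,x89)}
  {87, 88} × {x87, x88, x89} = {(87,x87), (87,x88), (87,x89), (88,x87), (88,x88), (88,x89)}
These 9 distinct sets form the basis B.
Close under arbitrary unions to get τ_{X×Y}; counting gives |τ_{X×Y}| = 14.


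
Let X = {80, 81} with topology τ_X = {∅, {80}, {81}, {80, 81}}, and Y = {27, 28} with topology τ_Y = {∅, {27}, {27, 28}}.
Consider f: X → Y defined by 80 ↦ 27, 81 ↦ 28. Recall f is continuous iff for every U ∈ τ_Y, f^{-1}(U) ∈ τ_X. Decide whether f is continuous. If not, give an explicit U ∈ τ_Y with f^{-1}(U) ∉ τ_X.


f IS continuous.

Compute f^{-1}(U) for each U ∈ τ_Y:
  U = ∅: f^{-1}(U) = ∅ ∈ τ_X ✓.
  U = {27}: f^{-1}(U) = {80} ∈ τ_X ✓.
  U = {27, 28}: f^{-1}(U) = {80, 81} ∈ τ_X ✓.
Every preimage lies in τ_X, so f IS continuous.


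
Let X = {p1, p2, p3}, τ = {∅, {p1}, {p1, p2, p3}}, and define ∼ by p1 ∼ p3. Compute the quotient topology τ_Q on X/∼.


X/∼ = {[p1=p3], [p2]}; |τ_Q| = 2.

Equivalence classes: [p1=p3], [p2].
Quotient map π: X → X/∼ sends p1 ↦ [p1=p3], p2 ↦ [p2], p3 ↦ [p1=p3].
For each subset V ⊆ X/∼, compute π^{-1}(V) ⊆ X and check whether π^{-1}(V) ∈ τ. V is open in τ_Q iff π^{-1}(V) ∈ τ.
  V = {}: π^{-1}(V) = ∅ ∈ τ ✓.
  V = {[p1=p3]}: π^{-1}(V) = {p1, p3} ∉ τ ✗.
  V = {[p2]}: π^{-1}(V) = {p2} ∉ τ ✗.
  V = {[p1=p3], [p2]}: π^{-1}(V) = {p1, p2, p3} ∈ τ ✓.
Open sets in the quotient: τ_Q = {{}, {[p1=p3], [p2]}} (2 elements).


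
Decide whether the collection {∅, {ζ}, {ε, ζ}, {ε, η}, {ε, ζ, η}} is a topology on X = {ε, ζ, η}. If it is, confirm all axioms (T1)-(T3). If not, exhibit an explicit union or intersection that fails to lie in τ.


τ is NOT a topology on X.

Axiom (T1): ∅ ∈ τ? Yes; X ∈ τ? Yes.
Axiom (T2/T3): check pairwise unions and intersections of members of τ.
Counterexample for (T3): {ε, ζ} ∩ {ε, η} = {ε} ∉ τ. Therefore τ is NOT a topology.


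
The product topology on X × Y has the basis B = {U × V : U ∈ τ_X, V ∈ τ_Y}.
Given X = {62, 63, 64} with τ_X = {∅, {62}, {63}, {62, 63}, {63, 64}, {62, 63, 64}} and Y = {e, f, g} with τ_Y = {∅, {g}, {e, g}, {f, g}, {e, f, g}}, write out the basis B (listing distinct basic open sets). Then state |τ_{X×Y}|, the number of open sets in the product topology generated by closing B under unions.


Basis B = {∅ × ∅, {62} × {g}, {63} × {g}, {62} × {e, g}, {62} × {f, g}, {62, 63} × {g}, {63} × {e, g}, {63} × {f, g}, {63, 64} × {g}, {62} × {e, f, g}, {62, 63, 64} × {g}, {63} × {e, f, g}, {62, 63} × {e, g}, {62, 63} × {f, g}, {63, 64} × {e, g}, {63, 64} × {f, g}, {62, 63} × {e, f, g}, {62, 63, 64} × {e, g}, {62, 63, 64} × {f, g}, {63, 64} × {e, f, g}, {62, 63, 64} × {e, f, g}}; |τ_{X×Y}| = 70.

Enumerate products U × V with U ∈ τ_X, V ∈ τ_Y (deduplicated):
  ∅ × ∅ = {} (∅)
  {62} × {g} = {(62,g)}
  {63} × {g} = {(63,g)}
  {62} × {e, g} = {(62,e), (62,g)}
  {62} × {f, g} = {(62,f), (62,g)}
  {62, 63} × {g} = {(62,g), (63,g)}
  {63} × {e, g} = {(63,e), (63,g)}
  {63} × {f, g} = {(63,f), (63,g)}
  {63, 64} × {g} = {(63,g), (64,g)}
  {62} × {e, f, g} = {(62,e), (62,f), (62,g)}
  {62, 63, 64} × {g} = {(62,g), (63,g), (64,g)}
  {63} × {e, f, g} = {(63,e), (63,f), (63,g)}
  {62, 63} × {e, g} = {(62,e), (62,g), (63,e), (63,g)}
  {62, 63} × {f, g} = {(62,f), (62,g), (63,f), (63,g)}
  {63, 64} × {e, g} = {(63,e), (63,g), (64,e), (64,g)}
  {63, 64} × {f, g} = {(63,f), (63,g), (64,f), (64,g)}
  {62, 63} × {e, f, g} = {(62,e), (62,f), (62,g), (63,e), (63,f), (63,g)}
  {62, 63, 64} × {e, g} = {(62,e), (62,g), (63,e), (63,g), (64,e), (64,g)}
  {62, 63, 64} × {f, g} = {(62,f), (62,g), (63,f), (63,g), (64,f), (64,g)}
  {63, 64} × {e, f, g} = {(63,e), (63,f), (63,g), (64,e), (64,f), (64,g)}
  {62, 63, 64} × {e, f, g} = {(62,e), (62,f), (62,g), (63,e), (63,f), (63,g), (64,e), (64,f), (64,g)}
These 21 distinct sets form the basis B.
Close under arbitrary unions to get τ_{X×Y}; counting gives |τ_{X×Y}| = 70.


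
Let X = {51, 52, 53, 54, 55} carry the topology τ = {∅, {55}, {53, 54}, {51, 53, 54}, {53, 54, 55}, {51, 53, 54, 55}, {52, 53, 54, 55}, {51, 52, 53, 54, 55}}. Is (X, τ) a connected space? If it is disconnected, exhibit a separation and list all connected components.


(X, τ) is connected.

Find clopen sets (U ∈ τ with X ∖ U ∈ τ):
  U = ∅, X ∖ U = {51, 52, 53, 54, 55} — both open, so U is clopen.
  U = {51, 52, 53, 54, 55}, X ∖ U = ∅ — both open, so U is clopen.
Only trivial clopens (∅ and X) exist, so (X, τ) is connected.
Compute connected components by grouping points that agree on all clopens:
  component: {51, 52, 53, 54, 55}


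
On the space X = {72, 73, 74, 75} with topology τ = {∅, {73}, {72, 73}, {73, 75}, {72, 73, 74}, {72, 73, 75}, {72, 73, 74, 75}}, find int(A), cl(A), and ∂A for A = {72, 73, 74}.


int(A) = {72, 73, 74}, cl(A) = {72, 73, 74, 75}, ∂A = {75}.

Closed sets in (X, τ) are complements of opens:
  closed(X, τ) = {∅, {74}, {75}, {72, 74}, {74, 75}, {72, 74, 75}, {72, 73, 74, 75}}.
int(A) = ⋃ {U ∈ τ : U ⊆ A}. Opens contained in A: ∅, {73}, {72, 73}, {72, 73, 74}.
Taking the union of these: int(A) = {72, 73, 74}.
cl(A) = ⋂ {C closed : A ⊆ C}. Closed sets containing A: {72, 73, 74, 75}.
Intersecting these: cl(A) = {72, 73, 74, 75}.
∂A = cl(A) ∖ int(A) = {72, 73, 74, 75} ∖ {72, 73, 74} = {75}.


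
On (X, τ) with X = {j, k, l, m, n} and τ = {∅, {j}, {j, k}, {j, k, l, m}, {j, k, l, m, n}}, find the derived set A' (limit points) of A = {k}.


A' = {l, m, n}

For each x ∈ X, list the open sets U ∈ τ with x ∈ U, then check whether U ∩ (A ∖ {x}) ≠ ∅ for every such U.
  x = j: open {j} ∋ x has {j} ∩ (A ∖ {j}) = ∅, so x is NOT a limit point.
  x = k: open {j, k} ∋ x has {j, k} ∩ (A ∖ {k}) = ∅, so x is NOT a limit point.
  x = l: opens ∋ x are {j, k, l, m}, {j, k, l, m, n}; each meets A ∖ {l}, so x IS a limit point.
  x = m: opens ∋ x are {j, k, l, m}, {j, k, l, m, n}; each meets A ∖ {m}, so x IS a limit point.
  x = n: opens ∋ x are {j, k, l, m, n}; each meets A ∖ {n}, so x IS a limit point.
Collecting: A' = {l, m, n}.


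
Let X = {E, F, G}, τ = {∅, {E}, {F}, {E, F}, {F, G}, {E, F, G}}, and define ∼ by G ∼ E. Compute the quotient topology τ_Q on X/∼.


X/∼ = {[E=G], [F]}; |τ_Q| = 3.

Equivalence classes: [E=G], [F].
Quotient map π: X → X/∼ sends E ↦ [E=G], F ↦ [F], G ↦ [E=G].
For each subset V ⊆ X/∼, compute π^{-1}(V) ⊆ X and check whether π^{-1}(V) ∈ τ. V is open in τ_Q iff π^{-1}(V) ∈ τ.
  V = {}: π^{-1}(V) = ∅ ∈ τ ✓.
  V = {[E=G]}: π^{-1}(V) = {E, G} ∉ τ ✗.
  V = {[F]}: π^{-1}(V) = {F} ∈ τ ✓.
  V = {[E=G], [F]}: π^{-1}(V) = {E, F, G} ∈ τ ✓.
Open sets in the quotient: τ_Q = {{}, {[F]}, {[E=G], [F]}} (3 elements).


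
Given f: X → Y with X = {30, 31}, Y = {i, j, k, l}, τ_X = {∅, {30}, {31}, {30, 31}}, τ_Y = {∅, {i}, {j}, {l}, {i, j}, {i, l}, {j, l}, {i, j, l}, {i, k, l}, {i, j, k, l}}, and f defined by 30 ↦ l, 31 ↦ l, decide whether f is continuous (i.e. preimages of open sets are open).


f IS continuous.

Compute f^{-1}(U) for each U ∈ τ_Y:
  U = ∅: f^{-1}(U) = ∅ ∈ τ_X ✓.
  U = {i}: f^{-1}(U) = ∅ ∈ τ_X ✓.
  U = {j}: f^{-1}(U) = ∅ ∈ τ_X ✓.
  U = {l}: f^{-1}(U) = {30, 31} ∈ τ_X ✓.
  U = {i, j}: f^{-1}(U) = ∅ ∈ τ_X ✓.
  U = {i, l}: f^{-1}(U) = {30, 31} ∈ τ_X ✓.
  U = {j, l}: f^{-1}(U) = {30, 31} ∈ τ_X ✓.
  U = {i, j, l}: f^{-1}(U) = {30, 31} ∈ τ_X ✓.
  U = {i, k, l}: f^{-1}(U) = {30, 31} ∈ τ_X ✓.
  U = {i, j, k, l}: f^{-1}(U) = {30, 31} ∈ τ_X ✓.
Every preimage lies in τ_X, so f IS continuous.


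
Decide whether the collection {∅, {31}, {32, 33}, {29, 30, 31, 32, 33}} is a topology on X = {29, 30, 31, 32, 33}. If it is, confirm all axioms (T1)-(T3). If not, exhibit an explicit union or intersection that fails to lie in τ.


τ is NOT a topology on X.

Axiom (T1): ∅ ∈ τ? Yes; X ∈ τ? Yes.
Axiom (T2/T3): check pairwise unions and intersections of members of τ.
Counterexample for (T2): {31} ∪ {32, 33} = {31, 32, 33} ∉ τ. Therefore τ is NOT a topology.


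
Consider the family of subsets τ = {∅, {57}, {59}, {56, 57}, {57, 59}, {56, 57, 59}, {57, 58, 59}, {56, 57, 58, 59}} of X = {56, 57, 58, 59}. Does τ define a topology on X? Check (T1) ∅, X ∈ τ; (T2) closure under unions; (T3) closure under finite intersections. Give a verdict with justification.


τ IS a topology on X.

Axiom (T1): ∅ ∈ τ? Yes; X ∈ τ? Yes.
Axiom (T2/T3): check pairwise unions and intersections of members of τ.
All pairwise intersections and unions checked — each lies in τ. Therefore τ satisfies (T1), (T2), (T3): it IS a topology on X.


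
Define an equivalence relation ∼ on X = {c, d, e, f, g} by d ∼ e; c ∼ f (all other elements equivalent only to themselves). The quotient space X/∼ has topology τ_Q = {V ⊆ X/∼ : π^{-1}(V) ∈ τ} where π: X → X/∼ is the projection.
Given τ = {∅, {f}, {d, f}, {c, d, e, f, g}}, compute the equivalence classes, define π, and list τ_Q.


X/∼ = {[c=f], [d=e], [g]}; |τ_Q| = 2.

Equivalence classes: [c=f], [d=e], [g].
Quotient map π: X → X/∼ sends c ↦ [c=f], d ↦ [d=e], e ↦ [d=e], f ↦ [c=f], g ↦ [g].
For each subset V ⊆ X/∼, compute π^{-1}(V) ⊆ X and check whether π^{-1}(V) ∈ τ. V is open in τ_Q iff π^{-1}(V) ∈ τ.
  V = {}: π^{-1}(V) = ∅ ∈ τ ✓.
  V = {[c=f]}: π^{-1}(V) = {c, f} ∉ τ ✗.
  V = {[d=e]}: π^{-1}(V) = {d, e} ∉ τ ✗.
  V = {[c=f], [d=e]}: π^{-1}(V) = {c, d, e, f} ∉ τ ✗.
  V = {[g]}: π^{-1}(V) = {g} ∉ τ ✗.
  V = {[c=f], [g]}: π^{-1}(V) = {c, f, g} ∉ τ ✗.
  V = {[d=e], [g]}: π^{-1}(V) = {d, e, g} ∉ τ ✗.
  V = {[c=f], [d=e], [g]}: π^{-1}(V) = {c, d, e, f, g} ∈ τ ✓.
Open sets in the quotient: τ_Q = {{}, {[c=f], [d=e], [g]}} (2 elements).


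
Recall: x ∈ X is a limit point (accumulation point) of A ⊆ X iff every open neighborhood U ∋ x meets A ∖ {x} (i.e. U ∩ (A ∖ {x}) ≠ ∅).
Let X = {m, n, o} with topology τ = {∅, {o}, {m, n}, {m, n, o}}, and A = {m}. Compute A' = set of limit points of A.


A' = {n}

For each x ∈ X, list the open sets U ∈ τ with x ∈ U, then check whether U ∩ (A ∖ {x}) ≠ ∅ for every such U.
  x = m: open {m, n} ∋ x has {m, n} ∩ (A ∖ {m}) = ∅, so x is NOT a limit point.
  x = n: opens ∋ x are {m, n}, {m, n, o}; each meets A ∖ {n}, so x IS a limit point.
  x = o: open {o} ∋ x has {o} ∩ (A ∖ {o}) = ∅, so x is NOT a limit point.
Collecting: A' = {n}.


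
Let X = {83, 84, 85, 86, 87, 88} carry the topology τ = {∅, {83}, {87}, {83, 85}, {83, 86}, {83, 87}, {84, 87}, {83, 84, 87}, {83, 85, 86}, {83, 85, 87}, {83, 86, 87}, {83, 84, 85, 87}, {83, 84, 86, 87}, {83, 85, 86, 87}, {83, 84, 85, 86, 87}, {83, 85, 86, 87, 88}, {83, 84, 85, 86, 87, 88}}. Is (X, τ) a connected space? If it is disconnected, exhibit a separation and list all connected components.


(X, τ) is connected.

Find clopen sets (U ∈ τ with X ∖ U ∈ τ):
  U = ∅, X ∖ U = {83, 84, 85, 86, 87, 88} — both open, so U is clopen.
  U = {83, 84, 85, 86, 87, 88}, X ∖ U = ∅ — both open, so U is clopen.
Only trivial clopens (∅ and X) exist, so (X, τ) is connected.
Compute connected components by grouping points that agree on all clopens:
  component: {83, 84, 85, 86, 87, 88}


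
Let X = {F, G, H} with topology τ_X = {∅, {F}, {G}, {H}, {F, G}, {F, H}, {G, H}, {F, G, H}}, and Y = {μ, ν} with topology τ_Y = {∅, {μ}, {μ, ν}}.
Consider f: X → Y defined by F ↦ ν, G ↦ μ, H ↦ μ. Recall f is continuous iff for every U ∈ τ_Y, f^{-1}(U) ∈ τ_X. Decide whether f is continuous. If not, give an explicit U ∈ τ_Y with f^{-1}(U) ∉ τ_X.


f IS continuous.

Compute f^{-1}(U) for each U ∈ τ_Y:
  U = ∅: f^{-1}(U) = ∅ ∈ τ_X ✓.
  U = {μ}: f^{-1}(U) = {G, H} ∈ τ_X ✓.
  U = {μ, ν}: f^{-1}(U) = {F, G, H} ∈ τ_X ✓.
Every preimage lies in τ_X, so f IS continuous.


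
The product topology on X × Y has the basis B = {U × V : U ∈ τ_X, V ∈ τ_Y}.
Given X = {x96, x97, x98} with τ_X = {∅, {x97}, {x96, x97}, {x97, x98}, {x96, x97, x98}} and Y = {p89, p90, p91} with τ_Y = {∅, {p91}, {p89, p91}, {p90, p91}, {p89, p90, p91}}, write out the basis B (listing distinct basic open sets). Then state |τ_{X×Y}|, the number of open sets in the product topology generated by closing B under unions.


Basis B = {∅ × ∅, {x97} × {p91}, {x96, x97} × {p91}, {x97} × {p89, p91}, {x97} × {p90, p91}, {x97, x98} × {p91}, {x96, x97, x98} × {p91}, {x97} × {p89, p90, p91}, {x96, x97} × {p89, p91}, {x96, x97} × {p90, p91}, {x97, x98} × {p89, p91}, {x97, x98} × {p90, p91}, {x96, x97} × {p89, p90, p91}, {x96, x97, x98} × {p89, p91}, {x96, x97, x98} × {p90, p91}, {x97, x98} × {p89, p90, p91}, {x96, x97, x98} × {p89, p90, p91}}; |τ_{X×Y}| = 48.

Enumerate products U × V with U ∈ τ_X, V ∈ τ_Y (deduplicated):
  ∅ × ∅ = {} (∅)
  {x97} × {p91} = {(x97,p91)}
  {x96, x97} × {p91} = {(x96,p91), (x97,p91)}
  {x97} × {p89, p91} = {(x97,p89), (x97,p91)}
  {x97} × {p90, p91} = {(x97,p90), (x97,p91)}
  {x97, x98} × {p91} = {(x97,p91), (x98,p91)}
  {x96, x97, x98} × {p91} = {(x96,p91), (x97,p91), (x98,p91)}
  {x97} × {p89, p90, p91} = {(x97,p89), (x97,p90), (x97,p91)}
  {x96, x97} × {p89, p91} = {(x96,p89), (x96,p91), (x97,p89), (x97,p91)}
  {x96, x97} × {p90, p91} = {(x96,p90), (x96,p91), (x97,p90), (x97,p91)}
  {x97, x98} × {p89, p91} = {(x97,p89), (x97,p91), (x98,p89), (x98,p91)}
  {x97, x98} × {p90, p91} = {(x97,p90), (x97,p91), (x98,p90), (x98,p91)}
  {x96, x97} × {p89, p90, p91} = {(x96,p89), (x96,p90), (x96,p91), (x97,p89), (x97,p90), (x97,p91)}
  {x96, x97, x98} × {p89, p91} = {(x96,p89), (x96,p91), (x97,p89), (x97,p91), (x98,p89), (x98,p91)}
  {x96, x97, x98} × {p90, p91} = {(x96,p90), (x96,p91), (x97,p90), (x97,p91), (x98,p90), (x98,p91)}
  {x97, x98} × {p89, p90, p91} = {(x97,p89), (x97,p90), (x97,p91), (x98,p89), (x98,p90), (x98,p91)}
  {x96, x97, x98} × {p89, p90, p91} = {(x96,p89), (x96,p90), (x96,p91), (x97,p89), (x97,p90), (x97,p91), (x98,p89), (x98,p90), (x98,p91)}
These 17 distinct sets form the basis B.
Close under arbitrary unions to get τ_{X×Y}; counting gives |τ_{X×Y}| = 48.


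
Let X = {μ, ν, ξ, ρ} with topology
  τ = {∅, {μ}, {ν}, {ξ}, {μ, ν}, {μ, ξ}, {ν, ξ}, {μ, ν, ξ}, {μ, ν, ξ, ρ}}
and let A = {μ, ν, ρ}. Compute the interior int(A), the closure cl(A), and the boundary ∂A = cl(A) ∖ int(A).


int(A) = {μ, ν}, cl(A) = {μ, ν, ρ}, ∂A = {ρ}.

Closed sets in (X, τ) are complements of opens:
  closed(X, τ) = {∅, {ρ}, {μ, ρ}, {ν, ρ}, {ξ, ρ}, {μ, ν, ρ}, {μ, ξ, ρ}, {ν, ξ, ρ}, {μ, ν, ξ, ρ}}.
int(A) = ⋃ {U ∈ τ : U ⊆ A}. Opens contained in A: ∅, {μ}, {ν}, {μ, ν}.
Taking the union of these: int(A) = {μ, ν}.
cl(A) = ⋂ {C closed : A ⊆ C}. Closed sets containing A: {μ, ν, ρ}, {μ, ν, ξ, ρ}.
Intersecting these: cl(A) = {μ, ν, ρ}.
∂A = cl(A) ∖ int(A) = {μ, ν, ρ} ∖ {μ, ν} = {ρ}.


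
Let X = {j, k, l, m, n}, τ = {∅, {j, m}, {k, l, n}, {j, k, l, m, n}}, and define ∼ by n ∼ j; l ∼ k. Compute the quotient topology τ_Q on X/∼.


X/∼ = {[j=n], [k=l], [m]}; |τ_Q| = 2.

Equivalence classes: [j=n], [k=l], [m].
Quotient map π: X → X/∼ sends j ↦ [j=n], k ↦ [k=l], l ↦ [k=l], m ↦ [m], n ↦ [j=n].
For each subset V ⊆ X/∼, compute π^{-1}(V) ⊆ X and check whether π^{-1}(V) ∈ τ. V is open in τ_Q iff π^{-1}(V) ∈ τ.
  V = {}: π^{-1}(V) = ∅ ∈ τ ✓.
  V = {[j=n]}: π^{-1}(V) = {j, n} ∉ τ ✗.
  V = {[k=l]}: π^{-1}(V) = {k, l} ∉ τ ✗.
  V = {[j=n], [k=l]}: π^{-1}(V) = {j, k, l, n} ∉ τ ✗.
  V = {[m]}: π^{-1}(V) = {m} ∉ τ ✗.
  V = {[j=n], [m]}: π^{-1}(V) = {j, m, n} ∉ τ ✗.
  V = {[k=l], [m]}: π^{-1}(V) = {k, l, m} ∉ τ ✗.
  V = {[j=n], [k=l], [m]}: π^{-1}(V) = {j, k, l, m, n} ∈ τ ✓.
Open sets in the quotient: τ_Q = {{}, {[j=n], [k=l], [m]}} (2 elements).


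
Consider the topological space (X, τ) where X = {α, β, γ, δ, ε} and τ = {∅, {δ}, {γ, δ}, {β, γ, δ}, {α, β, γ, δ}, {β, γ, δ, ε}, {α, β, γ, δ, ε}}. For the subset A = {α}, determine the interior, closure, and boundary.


int(A) = ∅, cl(A) = {α}, ∂A = {α}.

Closed sets in (X, τ) are complements of opens:
  closed(X, τ) = {∅, {α}, {ε}, {α, ε}, {α, β, ε}, {α, β, γ, ε}, {α, β, γ, δ, ε}}.
int(A) = ⋃ {U ∈ τ : U ⊆ A}. Opens contained in A: ∅.
Taking the union of these: int(A) = ∅.
cl(A) = ⋂ {C closed : A ⊆ C}. Closed sets containing A: {α}, {α, ε}, {α, β, ε}, {α, β, γ, ε}, {α, β, γ, δ, ε}.
Intersecting these: cl(A) = {α}.
∂A = cl(A) ∖ int(A) = {α} ∖ ∅ = {α}.


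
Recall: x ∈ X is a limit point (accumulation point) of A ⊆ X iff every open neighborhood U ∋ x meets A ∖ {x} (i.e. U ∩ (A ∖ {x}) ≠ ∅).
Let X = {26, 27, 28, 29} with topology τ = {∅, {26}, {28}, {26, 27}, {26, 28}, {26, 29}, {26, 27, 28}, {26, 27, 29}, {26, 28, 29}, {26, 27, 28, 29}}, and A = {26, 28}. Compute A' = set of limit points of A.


A' = {27, 29}

For each x ∈ X, list the open sets U ∈ τ with x ∈ U, then check whether U ∩ (A ∖ {x}) ≠ ∅ for every such U.
  x = 26: open {26} ∋ x has {26} ∩ (A ∖ {26}) = ∅, so x is NOT a limit point.
  x = 27: opens ∋ x are {26, 27}, {26, 27, 28}, {26, 27, 29}, {26, 27, 28, 29}; each meets A ∖ {27}, so x IS a limit point.
  x = 28: open {28} ∋ x has {28} ∩ (A ∖ {28}) = ∅, so x is NOT a limit point.
  x = 29: opens ∋ x are {26, 29}, {26, 27, 29}, {26, 28, 29}, {26, 27, 28, 29}; each meets A ∖ {29}, so x IS a limit point.
Collecting: A' = {27, 29}.


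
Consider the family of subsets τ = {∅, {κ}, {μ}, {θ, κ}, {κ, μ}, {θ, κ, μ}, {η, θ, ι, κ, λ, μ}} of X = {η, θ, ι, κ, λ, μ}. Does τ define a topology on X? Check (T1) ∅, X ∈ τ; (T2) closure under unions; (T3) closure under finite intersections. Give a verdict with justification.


τ IS a topology on X.

Axiom (T1): ∅ ∈ τ? Yes; X ∈ τ? Yes.
Axiom (T2/T3): check pairwise unions and intersections of members of τ.
All pairwise intersections and unions checked — each lies in τ. Therefore τ satisfies (T1), (T2), (T3): it IS a topology on X.


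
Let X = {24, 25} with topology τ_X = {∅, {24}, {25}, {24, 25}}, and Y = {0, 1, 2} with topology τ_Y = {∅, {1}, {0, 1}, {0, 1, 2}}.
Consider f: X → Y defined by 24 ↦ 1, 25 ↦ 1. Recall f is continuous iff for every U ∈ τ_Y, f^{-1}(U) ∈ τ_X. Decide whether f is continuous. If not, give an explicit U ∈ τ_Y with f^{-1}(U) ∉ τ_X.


f IS continuous.

Compute f^{-1}(U) for each U ∈ τ_Y:
  U = ∅: f^{-1}(U) = ∅ ∈ τ_X ✓.
  U = {1}: f^{-1}(U) = {24, 25} ∈ τ_X ✓.
  U = {0, 1}: f^{-1}(U) = {24, 25} ∈ τ_X ✓.
  U = {0, 1, 2}: f^{-1}(U) = {24, 25} ∈ τ_X ✓.
Every preimage lies in τ_X, so f IS continuous.


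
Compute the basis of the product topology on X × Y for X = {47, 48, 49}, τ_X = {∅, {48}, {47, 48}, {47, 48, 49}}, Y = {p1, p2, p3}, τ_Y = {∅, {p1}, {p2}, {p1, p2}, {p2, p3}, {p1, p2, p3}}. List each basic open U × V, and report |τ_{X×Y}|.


Basis B = {∅ × ∅, {48} × {p1}, {48} × {p2}, {47, 48} × {p1}, {47, 48} × {p2}, {48} × {p1, p2}, {48} × {p2, p3}, {47, 48, 49} × {p1}, {47, 48, 49} × {p2}, {48} × {p1, p2, p3}, {47, 48} × {p1, p2}, {47, 48} × {p2, p3}, {47, 48} × {p1, p2, p3}, {47, 48, 49} × {p1, p2}, {47, 48, 49} × {p2, p3}, {47, 48, 49} × {p1, p2, p3}}; |τ_{X×Y}| = 40.

Enumerate products U × V with U ∈ τ_X, V ∈ τ_Y (deduplicated):
  ∅ × ∅ = {} (∅)
  {48} × {p1} = {(48,p1)}
  {48} × {p2} = {(48,p2)}
  {47, 48} × {p1} = {(47,p1), (48,p1)}
  {47, 48} × {p2} = {(47,p2), (48,p2)}
  {48} × {p1, p2} = {(48,p1), (48,p2)}
  {48} × {p2, p3} = {(48,p2), (48,p3)}
  {47, 48, 49} × {p1} = {(47,p1), (48,p1), (49,p1)}
  {47, 48, 49} × {p2} = {(47,p2), (48,p2), (49,p2)}
  {48} × {p1, p2, p3} = {(48,p1), (48,p2), (48,p3)}
  {47, 48} × {p1, p2} = {(47,p1), (47,p2), (48,p1), (48,p2)}
  {47, 48} × {p2, p3} = {(47,p2), (47,p3), (48,p2), (48,p3)}
  {47, 48} × {p1, p2, p3} = {(47,p1), (47,p2), (47,p3), (48,p1), (48,p2), (48,p3)}
  {47, 48, 49} × {p1, p2} = {(47,p1), (47,p2), (48,p1), (48,p2), (49,p1), (49,p2)}
  {47, 48, 49} × {p2, p3} = {(47,p2), (47,p3), (48,p2), (48,p3), (49,p2), (49,p3)}
  {47, 48, 49} × {p1, p2, p3} = {(47,p1), (47,p2), (47,p3), (48,p1), (48,p2), (48,p3), (49,p1), (49,p2), (49,p3)}
These 16 distinct sets form the basis B.
Close under arbitrary unions to get τ_{X×Y}; counting gives |τ_{X×Y}| = 40.


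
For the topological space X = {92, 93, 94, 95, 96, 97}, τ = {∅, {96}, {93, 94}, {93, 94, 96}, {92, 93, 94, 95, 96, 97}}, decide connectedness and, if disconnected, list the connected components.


(X, τ) is connected.

Find clopen sets (U ∈ τ with X ∖ U ∈ τ):
  U = ∅, X ∖ U = {92, 93, 94, 95, 96, 97} — both open, so U is clopen.
  U = {92, 93, 94, 95, 96, 97}, X ∖ U = ∅ — both open, so U is clopen.
Only trivial clopens (∅ and X) exist, so (X, τ) is connected.
Compute connected components by grouping points that agree on all clopens:
  component: {92, 93, 94, 95, 96, 97}


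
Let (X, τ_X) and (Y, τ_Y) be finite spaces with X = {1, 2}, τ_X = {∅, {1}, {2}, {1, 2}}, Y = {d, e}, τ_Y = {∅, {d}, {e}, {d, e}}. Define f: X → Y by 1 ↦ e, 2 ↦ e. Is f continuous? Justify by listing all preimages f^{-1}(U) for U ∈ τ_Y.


f IS continuous.

Compute f^{-1}(U) for each U ∈ τ_Y:
  U = ∅: f^{-1}(U) = ∅ ∈ τ_X ✓.
  U = {d}: f^{-1}(U) = ∅ ∈ τ_X ✓.
  U = {e}: f^{-1}(U) = {1, 2} ∈ τ_X ✓.
  U = {d, e}: f^{-1}(U) = {1, 2} ∈ τ_X ✓.
Every preimage lies in τ_X, so f IS continuous.


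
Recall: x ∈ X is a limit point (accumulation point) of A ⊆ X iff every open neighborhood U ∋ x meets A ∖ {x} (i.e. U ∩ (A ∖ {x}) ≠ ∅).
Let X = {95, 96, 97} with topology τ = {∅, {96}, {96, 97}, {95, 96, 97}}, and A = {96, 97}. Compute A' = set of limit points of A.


A' = {95, 97}

For each x ∈ X, list the open sets U ∈ τ with x ∈ U, then check whether U ∩ (A ∖ {x}) ≠ ∅ for every such U.
  x = 95: opens ∋ x are {95, 96, 97}; each meets A ∖ {95}, so x IS a limit point.
  x = 96: open {96} ∋ x has {96} ∩ (A ∖ {96}) = ∅, so x is NOT a limit point.
  x = 97: opens ∋ x are {96, 97}, {95, 96, 97}; each meets A ∖ {97}, so x IS a limit point.
Collecting: A' = {95, 97}.


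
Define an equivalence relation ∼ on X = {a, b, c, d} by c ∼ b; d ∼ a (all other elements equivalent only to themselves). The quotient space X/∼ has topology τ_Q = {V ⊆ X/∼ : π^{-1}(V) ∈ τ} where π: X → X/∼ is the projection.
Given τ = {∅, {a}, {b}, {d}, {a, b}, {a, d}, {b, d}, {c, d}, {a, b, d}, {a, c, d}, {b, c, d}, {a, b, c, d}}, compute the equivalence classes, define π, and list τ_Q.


X/∼ = {[a=d], [b=c]}; |τ_Q| = 3.

Equivalence classes: [a=d], [b=c].
Quotient map π: X → X/∼ sends a ↦ [a=d], b ↦ [b=c], c ↦ [b=c], d ↦ [a=d].
For each subset V ⊆ X/∼, compute π^{-1}(V) ⊆ X and check whether π^{-1}(V) ∈ τ. V is open in τ_Q iff π^{-1}(V) ∈ τ.
  V = {}: π^{-1}(V) = ∅ ∈ τ ✓.
  V = {[a=d]}: π^{-1}(V) = {a, d} ∈ τ ✓.
  V = {[b=c]}: π^{-1}(V) = {b, c} ∉ τ ✗.
  V = {[a=d], [b=c]}: π^{-1}(V) = {a, b, c, d} ∈ τ ✓.
Open sets in the quotient: τ_Q = {{}, {[a=d]}, {[a=d], [b=c]}} (3 elements).


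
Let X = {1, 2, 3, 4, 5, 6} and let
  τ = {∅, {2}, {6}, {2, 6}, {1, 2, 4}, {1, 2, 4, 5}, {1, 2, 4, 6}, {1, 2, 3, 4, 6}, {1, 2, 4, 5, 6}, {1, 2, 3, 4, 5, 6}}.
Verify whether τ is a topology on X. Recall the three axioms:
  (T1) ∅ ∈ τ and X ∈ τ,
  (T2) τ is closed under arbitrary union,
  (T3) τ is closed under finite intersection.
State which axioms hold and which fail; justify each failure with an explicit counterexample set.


τ IS a topology on X.

Axiom (T1): ∅ ∈ τ? Yes; X ∈ τ? Yes.
Axiom (T2/T3): check pairwise unions and intersections of members of τ.
All pairwise intersections and unions checked — each lies in τ. Therefore τ satisfies (T1), (T2), (T3): it IS a topology on X.


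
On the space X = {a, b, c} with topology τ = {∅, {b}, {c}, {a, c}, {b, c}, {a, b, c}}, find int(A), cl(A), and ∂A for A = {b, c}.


int(A) = {b, c}, cl(A) = {a, b, c}, ∂A = {a}.

Closed sets in (X, τ) are complements of opens:
  closed(X, τ) = {∅, {a}, {b}, {a, b}, {a, c}, {a, b, c}}.
int(A) = ⋃ {U ∈ τ : U ⊆ A}. Opens contained in A: ∅, {b}, {c}, {b, c}.
Taking the union of these: int(A) = {b, c}.
cl(A) = ⋂ {C closed : A ⊆ C}. Closed sets containing A: {a, b, c}.
Intersecting these: cl(A) = {a, b, c}.
∂A = cl(A) ∖ int(A) = {a, b, c} ∖ {b, c} = {a}.


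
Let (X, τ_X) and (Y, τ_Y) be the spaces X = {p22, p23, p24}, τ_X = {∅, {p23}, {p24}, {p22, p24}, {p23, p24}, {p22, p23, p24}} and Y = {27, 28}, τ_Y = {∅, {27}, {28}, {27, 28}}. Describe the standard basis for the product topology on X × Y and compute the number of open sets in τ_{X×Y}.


Basis B = {∅ × ∅, {p23} × {27}, {p23} × {28}, {p24} × {27}, {p24} × {28}, {p22, p24} × {27}, {p22, p24} × {28}, {p23} × {27, 28}, {p23, p24} × {27}, {p23, p24} × {28}, {p24} × {27, 28}, {p22, p23, p24} × {27}, {p22, p23, p24} × {28}, {p22, p24} × {27, 28}, {p23, p24} × {27, 28}, {p22, p23, p24} × {27, 28}}; |τ_{X×Y}| = 36.

Enumerate products U × V with U ∈ τ_X, V ∈ τ_Y (deduplicated):
  ∅ × ∅ = {} (∅)
  {p23} × {27} = {(p23,27)}
  {p23} × {28} = {(p23,28)}
  {p24} × {27} = {(p24,27)}
  {p24} × {28} = {(p24,28)}
  {p22, p24} × {27} = {(p22,27), (p24,27)}
  {p22, p24} × {28} = {(p22,28), (p24,28)}
  {p23} × {27, 28} = {(p23,27), (p23,28)}
  {p23, p24} × {27} = {(p23,27), (p24,27)}
  {p23, p24} × {28} = {(p23,28), (p24,28)}
  {p24} × {27, 28} = {(p24,27), (p24,28)}
  {p22, p23, p24} × {27} = {(p22,27), (p23,27), (p24,27)}
  {p22, p23, p24} × {28} = {(p22,28), (p23,28), (p24,28)}
  {p22, p24} × {27, 28} = {(p22,27), (p22,28), (p24,27), (p24,28)}
  {p23, p24} × {27, 28} = {(p23,27), (p23,28), (p24,27), (p24,28)}
  {p22, p23, p24} × {27, 28} = {(p22,27), (p22,28), (p23,27), (p23,28), (p24,27), (p24,28)}
These 16 distinct sets form the basis B.
Close under arbitrary unions to get τ_{X×Y}; counting gives |τ_{X×Y}| = 36.


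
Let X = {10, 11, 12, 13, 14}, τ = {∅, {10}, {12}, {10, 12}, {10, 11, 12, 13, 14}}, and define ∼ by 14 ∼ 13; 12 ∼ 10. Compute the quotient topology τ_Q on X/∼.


X/∼ = {[10=12], [11], [13=14]}; |τ_Q| = 3.

Equivalence classes: [10=12], [11], [13=14].
Quotient map π: X → X/∼ sends 10 ↦ [10=12], 11 ↦ [11], 12 ↦ [10=12], 13 ↦ [13=14], 14 ↦ [13=14].
For each subset V ⊆ X/∼, compute π^{-1}(V) ⊆ X and check whether π^{-1}(V) ∈ τ. V is open in τ_Q iff π^{-1}(V) ∈ τ.
  V = {}: π^{-1}(V) = ∅ ∈ τ ✓.
  V = {[10=12]}: π^{-1}(V) = {10, 12} ∈ τ ✓.
  V = {[11]}: π^{-1}(V) = {11} ∉ τ ✗.
  V = {[10=12], [11]}: π^{-1}(V) = {10, 11, 12} ∉ τ ✗.
  V = {[13=14]}: π^{-1}(V) = {13, 14} ∉ τ ✗.
  V = {[10=12], [13=14]}: π^{-1}(V) = {10, 12, 13, 14} ∉ τ ✗.
  V = {[11], [13=14]}: π^{-1}(V) = {11, 13, 14} ∉ τ ✗.
  V = {[10=12], [11], [13=14]}: π^{-1}(V) = {10, 11, 12, 13, 14} ∈ τ ✓.
Open sets in the quotient: τ_Q = {{}, {[10=12]}, {[10=12], [11], [13=14]}} (3 elements).


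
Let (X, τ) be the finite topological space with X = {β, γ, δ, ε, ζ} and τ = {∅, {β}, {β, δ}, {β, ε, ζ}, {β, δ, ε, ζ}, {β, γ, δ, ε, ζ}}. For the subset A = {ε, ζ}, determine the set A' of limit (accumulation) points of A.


A' = {γ, ε, ζ}

For each x ∈ X, list the open sets U ∈ τ with x ∈ U, then check whether U ∩ (A ∖ {x}) ≠ ∅ for every such U.
  x = β: open {β} ∋ x has {β} ∩ (A ∖ {β}) = ∅, so x is NOT a limit point.
  x = γ: opens ∋ x are {β, γ, δ, ε, ζ}; each meets A ∖ {γ}, so x IS a limit point.
  x = δ: open {β, δ} ∋ x has {β, δ} ∩ (A ∖ {δ}) = ∅, so x is NOT a limit point.
  x = ε: opens ∋ x are {β, ε, ζ}, {β, δ, ε, ζ}, {β, γ, δ, ε, ζ}; each meets A ∖ {ε}, so x IS a limit point.
  x = ζ: opens ∋ x are {β, ε, ζ}, {β, δ, ε, ζ}, {β, γ, δ, ε, ζ}; each meets A ∖ {ζ}, so x IS a limit point.
Collecting: A' = {γ, ε, ζ}.


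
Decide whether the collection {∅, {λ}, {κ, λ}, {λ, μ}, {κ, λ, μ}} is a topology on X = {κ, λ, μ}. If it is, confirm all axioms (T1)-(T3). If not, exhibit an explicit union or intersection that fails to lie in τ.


τ IS a topology on X.

Axiom (T1): ∅ ∈ τ? Yes; X ∈ τ? Yes.
Axiom (T2/T3): check pairwise unions and intersections of members of τ.
All pairwise intersections and unions checked — each lies in τ. Therefore τ satisfies (T1), (T2), (T3): it IS a topology on X.


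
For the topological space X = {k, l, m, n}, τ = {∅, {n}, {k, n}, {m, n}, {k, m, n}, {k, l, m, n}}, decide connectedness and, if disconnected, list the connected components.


(X, τ) is connected.

Find clopen sets (U ∈ τ with X ∖ U ∈ τ):
  U = ∅, X ∖ U = {k, l, m, n} — both open, so U is clopen.
  U = {k, l, m, n}, X ∖ U = ∅ — both open, so U is clopen.
Only trivial clopens (∅ and X) exist, so (X, τ) is connected.
Compute connected components by grouping points that agree on all clopens:
  component: {k, l, m, n}


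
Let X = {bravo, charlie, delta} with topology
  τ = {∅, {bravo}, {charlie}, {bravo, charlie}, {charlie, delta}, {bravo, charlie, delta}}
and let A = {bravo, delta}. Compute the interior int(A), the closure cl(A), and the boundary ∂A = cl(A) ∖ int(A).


int(A) = {bravo}, cl(A) = {bravo, delta}, ∂A = {delta}.

Closed sets in (X, τ) are complements of opens:
  closed(X, τ) = {∅, {bravo}, {delta}, {bravo, delta}, {charlie, delta}, {bravo, charlie, delta}}.
int(A) = ⋃ {U ∈ τ : U ⊆ A}. Opens contained in A: ∅, {bravo}.
Taking the union of these: int(A) = {bravo}.
cl(A) = ⋂ {C closed : A ⊆ C}. Closed sets containing A: {bravo, delta}, {bravo, charlie, delta}.
Intersecting these: cl(A) = {bravo, delta}.
∂A = cl(A) ∖ int(A) = {bravo, delta} ∖ {bravo} = {delta}.


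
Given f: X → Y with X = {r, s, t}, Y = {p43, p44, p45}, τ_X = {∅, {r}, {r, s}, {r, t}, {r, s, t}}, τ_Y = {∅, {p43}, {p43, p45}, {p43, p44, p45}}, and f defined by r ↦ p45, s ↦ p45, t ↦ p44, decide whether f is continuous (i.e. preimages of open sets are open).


f IS continuous.

Compute f^{-1}(U) for each U ∈ τ_Y:
  U = ∅: f^{-1}(U) = ∅ ∈ τ_X ✓.
  U = {p43}: f^{-1}(U) = ∅ ∈ τ_X ✓.
  U = {p43, p45}: f^{-1}(U) = {r, s} ∈ τ_X ✓.
  U = {p43, p44, p45}: f^{-1}(U) = {r, s, t} ∈ τ_X ✓.
Every preimage lies in τ_X, so f IS continuous.


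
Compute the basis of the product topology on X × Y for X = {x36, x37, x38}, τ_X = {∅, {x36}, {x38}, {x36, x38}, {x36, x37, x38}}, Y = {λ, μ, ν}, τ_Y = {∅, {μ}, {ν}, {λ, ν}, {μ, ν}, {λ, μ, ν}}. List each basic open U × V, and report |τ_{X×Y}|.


Basis B = {∅ × ∅, {x36} × {μ}, {x36} × {ν}, {x38} × {μ}, {x38} × {ν}, {x36} × {λ, ν}, {x36} × {μ, ν}, {x36, x38} × {μ}, {x36, x38} × {ν}, {x38} × {λ, ν}, {x38} × {μ, ν}, {x36} × {λ, μ, ν}, {x36, x37, x38} × {μ}, {x36, x37, x38} × {ν}, {x38} × {λ, μ, ν}, {x36, x38} × {λ, ν}, {x36, x38} × {μ, ν}, {x36, x38} × {λ, μ, ν}, {x36, x37, x38} × {λ, ν}, {x36, x37, x38} × {μ, ν}, {x36, x37, x38} × {λ, μ, ν}}; |τ_{X×Y}| = 70.

Enumerate products U × V with U ∈ τ_X, V ∈ τ_Y (deduplicated):
  ∅ × ∅ = {} (∅)
  {x36} × {μ} = {(x36,μ)}
  {x36} × {ν} = {(x36,ν)}
  {x38} × {μ} = {(x38,μ)}
  {x38} × {ν} = {(x38,ν)}
  {x36} × {λ, ν} = {(x36,λ), (x36,ν)}
  {x36} × {μ, ν} = {(x36,μ), (x36,ν)}
  {x36, x38} × {μ} = {(x36,μ), (x38,μ)}
  {x36, x38} × {ν} = {(x36,ν), (x38,ν)}
  {x38} × {λ, ν} = {(x38,λ), (x38,ν)}
  {x38} × {μ, ν} = {(x38,μ), (x38,ν)}
  {x36} × {λ, μ, ν} = {(x36,λ), (x36,μ), (x36,ν)}
  {x36, x37, x38} × {μ} = {(x36,μ), (x37,μ), (x38,μ)}
  {x36, x37, x38} × {ν} = {(x36,ν), (x37,ν), (x38,ν)}
  {x38} × {λ, μ, ν} = {(x38,λ), (x38,μ), (x38,ν)}
  {x36, x38} × {λ, ν} = {(x36,λ), (x36,ν), (x38,λ), (x38,ν)}
  {x36, x38} × {μ, ν} = {(x36,μ), (x36,ν), (x38,μ), (x38,ν)}
  {x36, x38} × {λ, μ, ν} = {(x36,λ), (x36,μ), (x36,ν), (x38,λ), (x38,μ), (x38,ν)}
  {x36, x37, x38} × {λ, ν} = {(x36,λ), (x36,ν), (x37,λ), (x37,ν), (x38,λ), (x38,ν)}
  {x36, x37, x38} × {μ, ν} = {(x36,μ), (x36,ν), (x37,μ), (x37,ν), (x38,μ), (x38,ν)}
  {x36, x37, x38} × {λ, μ, ν} = {(x36,λ), (x36,μ), (x36,ν), (x37,λ), (x37,μ), (x37,ν), (x38,λ), (x38,μ), (x38,ν)}
These 21 distinct sets form the basis B.
Close under arbitrary unions to get τ_{X×Y}; counting gives |τ_{X×Y}| = 70.


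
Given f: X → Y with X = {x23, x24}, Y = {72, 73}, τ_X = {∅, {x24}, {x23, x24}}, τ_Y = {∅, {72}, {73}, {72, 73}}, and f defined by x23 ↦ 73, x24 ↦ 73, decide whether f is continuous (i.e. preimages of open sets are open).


f IS continuous.

Compute f^{-1}(U) for each U ∈ τ_Y:
  U = ∅: f^{-1}(U) = ∅ ∈ τ_X ✓.
  U = {72}: f^{-1}(U) = ∅ ∈ τ_X ✓.
  U = {73}: f^{-1}(U) = {x23, x24} ∈ τ_X ✓.
  U = {72, 73}: f^{-1}(U) = {x23, x24} ∈ τ_X ✓.
Every preimage lies in τ_X, so f IS continuous.


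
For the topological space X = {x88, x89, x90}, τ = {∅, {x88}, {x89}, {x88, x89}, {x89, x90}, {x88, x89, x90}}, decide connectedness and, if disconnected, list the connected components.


(X, τ) is disconnected; components = [{x88}, {x89, x90}].

Find clopen sets (U ∈ τ with X ∖ U ∈ τ):
  U = ∅, X ∖ U = {x88, x89, x90} — both open, so U is clopen.
  U = {x88}, X ∖ U = {x89, x90} — both open, so U is clopen.
  U = {x89, x90}, X ∖ U = {x88} — both open, so U is clopen.
  U = {x88, x89, x90}, X ∖ U = ∅ — both open, so U is clopen.
Nontrivial clopen(s) exist: e.g. {x88}. So (X, τ) is disconnected.
Compute connected components by grouping points that agree on all clopens:
  component: {x88}
  component: {x89, x90}


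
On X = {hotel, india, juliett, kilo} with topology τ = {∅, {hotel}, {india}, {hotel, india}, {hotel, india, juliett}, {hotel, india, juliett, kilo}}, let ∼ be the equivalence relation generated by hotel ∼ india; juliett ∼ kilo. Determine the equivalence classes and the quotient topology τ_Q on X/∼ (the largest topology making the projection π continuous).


X/∼ = {[hotel=india], [juliett=kilo]}; |τ_Q| = 3.

Equivalence classes: [hotel=india], [juliett=kilo].
Quotient map π: X → X/∼ sends hotel ↦ [hotel=india], india ↦ [hotel=india], juliett ↦ [juliett=kilo], kilo ↦ [juliett=kilo].
For each subset V ⊆ X/∼, compute π^{-1}(V) ⊆ X and check whether π^{-1}(V) ∈ τ. V is open in τ_Q iff π^{-1}(V) ∈ τ.
  V = {}: π^{-1}(V) = ∅ ∈ τ ✓.
  V = {[hotel=india]}: π^{-1}(V) = {hotel, india} ∈ τ ✓.
  V = {[juliett=kilo]}: π^{-1}(V) = {juliett, kilo} ∉ τ ✗.
  V = {[hotel=india], [juliett=kilo]}: π^{-1}(V) = {hotel, india, juliett, kilo} ∈ τ ✓.
Open sets in the quotient: τ_Q = {{}, {[hotel=india]}, {[hotel=india], [juliett=kilo]}} (3 elements).


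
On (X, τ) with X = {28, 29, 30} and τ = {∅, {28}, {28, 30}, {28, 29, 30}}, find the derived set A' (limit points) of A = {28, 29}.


A' = {29, 30}

For each x ∈ X, list the open sets U ∈ τ with x ∈ U, then check whether U ∩ (A ∖ {x}) ≠ ∅ for every such U.
  x = 28: open {28} ∋ x has {28} ∩ (A ∖ {28}) = ∅, so x is NOT a limit point.
  x = 29: opens ∋ x are {28, 29, 30}; each meets A ∖ {29}, so x IS a limit point.
  x = 30: opens ∋ x are {28, 30}, {28, 29, 30}; each meets A ∖ {30}, so x IS a limit point.
Collecting: A' = {29, 30}.
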